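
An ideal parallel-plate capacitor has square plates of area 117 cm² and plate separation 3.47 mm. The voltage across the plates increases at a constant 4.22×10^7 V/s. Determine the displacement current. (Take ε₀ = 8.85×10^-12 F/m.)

C = ε₀A/d = (8.85×10^-12)(0.0117)/(3.47×10^-3) = 2.984×10^-11 F.
I_d = C dV/dt = (2.984×10^-11)(4.22×10^7) = 1.26×10^-3 A.

1.26×10^-3 A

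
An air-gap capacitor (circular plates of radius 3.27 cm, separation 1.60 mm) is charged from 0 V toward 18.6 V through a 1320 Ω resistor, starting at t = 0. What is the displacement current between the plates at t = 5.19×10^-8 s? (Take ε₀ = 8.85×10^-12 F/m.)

1.70×10^-3 A

With C = ε₀A/d = (8.85×10^-12)(3.359×10^-3)/(1.60×10^-3) = 1.858×10^-11 F, the time constant is τ = RC = 2.453×10^-8 s, so t/τ = 2.116 and e^(−t/τ) = 0.1205.
I_d = I_cond = (V₀/R) e^(−t/τ) = (0.01409)(0.1205) = 1.70×10^-3 A.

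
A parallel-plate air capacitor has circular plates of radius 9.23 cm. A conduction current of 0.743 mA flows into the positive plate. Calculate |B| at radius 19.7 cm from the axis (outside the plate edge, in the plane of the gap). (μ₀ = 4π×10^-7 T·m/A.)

7.54×10^-10 T

By continuity the displacement current in the gap matches the conduction current: I_d = 7.43×10^-4 A.
Outside the plates the loop encloses all of I_d, so B·2πr = μ₀ I_d and B = 7.54×10^-10 T.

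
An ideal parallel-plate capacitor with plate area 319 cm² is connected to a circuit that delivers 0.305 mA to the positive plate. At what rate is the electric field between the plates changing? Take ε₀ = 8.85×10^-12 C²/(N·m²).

The displacement current between the plates equals the conduction current, I_d = 0.305 mA.
Since I_d = ε₀ A dE/dt, dE/dt = I_d/(ε₀A) = (3.05×10^-4)/((8.85×10^-12)(0.0319)) = 1.08×10^9 V/(m·s).

1.08×10^9 V/(m·s)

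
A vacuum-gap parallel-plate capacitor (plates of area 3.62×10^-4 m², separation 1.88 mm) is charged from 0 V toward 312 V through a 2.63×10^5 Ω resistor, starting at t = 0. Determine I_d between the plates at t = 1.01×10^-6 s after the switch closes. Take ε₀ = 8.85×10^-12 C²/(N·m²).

With C = ε₀A/d = (8.85×10^-12)(3.62×10^-4)/(1.88×10^-3) = 1.704×10^-12 F, the time constant is τ = RC = 4.482×10^-7 s, so t/τ = 2.253 and e^(−t/τ) = 0.1051.
I_d = I_cond = (V₀/R) e^(−t/τ) = (1.186×10^-3)(0.1051) = 1.25×10^-4 A.

1.25×10^-4 A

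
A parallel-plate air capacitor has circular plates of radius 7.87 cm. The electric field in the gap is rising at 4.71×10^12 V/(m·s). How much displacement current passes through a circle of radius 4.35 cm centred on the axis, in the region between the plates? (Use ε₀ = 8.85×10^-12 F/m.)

0.248 A

I_d = ε₀ dΦ_E/dt = ε₀ πR² (dE/dt) = (8.85×10^-12)(0.01946)(4.71×10^12) = 0.8112 A through the full plate area.
Since J_d is uniform, the enclosed fraction is (r/R)² = 0.3055, giving I_d,enc = 0.248 A.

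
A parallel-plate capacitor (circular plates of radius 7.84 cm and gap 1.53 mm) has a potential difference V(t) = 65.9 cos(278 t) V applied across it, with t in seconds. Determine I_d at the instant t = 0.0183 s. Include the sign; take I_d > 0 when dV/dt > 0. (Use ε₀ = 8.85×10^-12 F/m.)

1.90×10^-6 A

dV/dt = (65.9)(278)·−sin(5.0874) = 1.705×10^4 V/s.
I_d = C dV/dt with C = ε₀A/d = (8.85×10^-12)(0.01931)/(1.53×10^-3) = 1.117×10^-10 F, so I_d = (1.117×10^-10)(1.705×10^4) = 1.90×10^-6 A.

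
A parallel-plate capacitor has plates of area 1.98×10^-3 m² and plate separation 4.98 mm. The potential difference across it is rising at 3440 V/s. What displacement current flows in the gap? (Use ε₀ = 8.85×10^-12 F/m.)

1.21×10^-8 A

The field between the plates is E = V/d, so dE/dt = (3440)/(4.98×10^-3 m) = 6.908×10^5 V/(m·s).
I_d = ε₀ A (dE/dt) = (8.85×10^-12)(1.98×10^-3)(6.908×10^5) = 1.21×10^-8 A.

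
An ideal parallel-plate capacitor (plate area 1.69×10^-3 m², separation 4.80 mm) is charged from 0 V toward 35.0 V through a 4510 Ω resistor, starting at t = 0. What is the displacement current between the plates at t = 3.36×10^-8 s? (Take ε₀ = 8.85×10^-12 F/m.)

With C = ε₀A/d = (8.85×10^-12)(1.69×10^-3)/(4.80×10^-3) = 3.116×10^-12 F, the time constant is τ = RC = 1.405×10^-8 s, so t/τ = 2.391 and e^(−t/τ) = 0.09154.
I_d = I_cond = (V₀/R) e^(−t/τ) = (7.761×10^-3)(0.09154) = 7.10×10^-4 A.

7.10×10^-4 A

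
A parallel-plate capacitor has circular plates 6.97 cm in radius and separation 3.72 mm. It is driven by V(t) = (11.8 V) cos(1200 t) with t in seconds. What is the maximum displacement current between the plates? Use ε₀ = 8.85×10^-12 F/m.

5.14×10^-7 A

C = ε₀A/d = (8.85×10^-12)(0.01526)/(3.72×10^-3) = 3.630×10^-11 F; ω = 1200 rad/s.
I_d = C dV/dt, so |I_d|_max = C V₀ ω = (3.630×10^-11)(11.8)(1200) = 5.14×10^-7 A.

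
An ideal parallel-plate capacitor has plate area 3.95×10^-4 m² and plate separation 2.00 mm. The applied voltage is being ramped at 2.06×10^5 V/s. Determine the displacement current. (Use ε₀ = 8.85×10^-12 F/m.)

3.60×10^-7 A

The displacement current equals the charging current C dV/dt. With C = ε₀A/d = (8.85×10^-12)(3.95×10^-4)/(2.00×10^-3) = 1.748×10^-12 F, I_d = (1.748×10^-12)(2.06×10^5) = 3.60×10^-7 A.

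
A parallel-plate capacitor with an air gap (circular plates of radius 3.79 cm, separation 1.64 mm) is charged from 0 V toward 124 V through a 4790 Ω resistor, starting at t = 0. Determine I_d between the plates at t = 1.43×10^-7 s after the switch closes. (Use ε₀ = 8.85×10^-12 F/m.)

7.60×10^-3 A

C = ε₀A/d = (8.85×10^-12)(4.513×10^-3)/(1.64×10^-3) = 2.435×10^-11 F and τ = RC = 1.166×10^-7 s. I_d in the gap equals the RC charging current.
I_d(t) = (V₀/R) e^(−t/τ) = 0.02589 · e^(−1.226) = 7.60×10^-3 A.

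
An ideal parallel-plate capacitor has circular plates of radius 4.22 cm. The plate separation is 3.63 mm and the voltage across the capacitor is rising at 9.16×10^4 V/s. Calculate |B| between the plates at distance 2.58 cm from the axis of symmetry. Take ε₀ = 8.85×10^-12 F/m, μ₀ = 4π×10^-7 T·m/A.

dE/dt = (dV/dt)/d = 2.523×10^7 V/(m·s); I_d = ε₀(πR²)(dE/dt) = (8.85×10^-12)(5.595×10^-3)(2.523×10^7) = 1.249×10^-6 A.
An Ampèrian loop of radius r encloses a fraction (r/R)² of I_d. Then B·2πr = μ₀ I_d (r/R)², giving B = μ₀ I_d r/(2πR²) = 3.62×10^-12 T.

3.62×10^-12 T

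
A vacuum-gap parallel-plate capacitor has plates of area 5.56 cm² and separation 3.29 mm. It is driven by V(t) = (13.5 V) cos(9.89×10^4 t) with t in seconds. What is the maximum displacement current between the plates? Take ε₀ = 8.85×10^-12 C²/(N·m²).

2.00×10^-6 A

C = ε₀A/d = (8.85×10^-12)(5.56×10^-4)/(3.29×10^-3) = 1.496×10^-12 F; ω = 9.89×10^4 rad/s.
I_d = C dV/dt, so |I_d|_max = C V₀ ω = (1.496×10^-12)(13.5)(9.89×10^4) = 2.00×10^-6 A.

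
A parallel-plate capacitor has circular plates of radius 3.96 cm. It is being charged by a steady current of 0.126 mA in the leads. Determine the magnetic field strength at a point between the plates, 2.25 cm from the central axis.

3.62×10^-10 T

Between the plates the displacement current equals the wire current: I_d = 0.126 mA = 1.26×10^-4 A.
An Ampèrian loop of radius r encloses a fraction (r/R)² of I_d. Then B·2πr = μ₀ I_d (r/R)², giving B = μ₀ I_d r/(2πR²) = 3.62×10^-10 T.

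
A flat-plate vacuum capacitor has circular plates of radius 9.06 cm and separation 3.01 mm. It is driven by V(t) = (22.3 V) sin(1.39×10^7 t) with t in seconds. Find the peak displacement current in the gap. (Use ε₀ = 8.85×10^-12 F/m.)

0.0235 A

(dE/dt)_max = V₀ω/d = 1.030×10^11 V/(m·s); ω = 1.39×10^7 rad/s.
I_d,max = ε₀ A (dE/dt)_max = (8.85×10^-12)(0.02579)(1.030×10^11) = 0.0235 A.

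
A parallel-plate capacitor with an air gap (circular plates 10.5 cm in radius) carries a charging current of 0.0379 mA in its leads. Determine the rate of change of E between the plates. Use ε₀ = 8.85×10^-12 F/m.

1.24×10^8 V/(m·s)

By continuity, I_d in the gap equals the 0.0379 mA flowing in the wire.
Inverting I_d = ε₀ A dE/dt gives dE/dt = 3.79×10^-5 / (8.85×10^-12 · 0.03464) = 1.24×10^8 V/(m·s).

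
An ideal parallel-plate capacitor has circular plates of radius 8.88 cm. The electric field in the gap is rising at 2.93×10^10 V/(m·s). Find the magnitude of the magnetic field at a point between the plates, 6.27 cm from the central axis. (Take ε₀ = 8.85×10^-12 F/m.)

Through the whole plate area (πR² = 0.02477 m²), I_d = ε₀ πR² dE/dt = 6.423×10^-3 A.
∮B·dl = μ₀ I_d,enc with I_d,enc = I_d r²/R² = 3.202×10^-3 A; so B = μ₀ I_d,enc/(2πr) = 1.02×10^-8 T.

1.02×10^-8 T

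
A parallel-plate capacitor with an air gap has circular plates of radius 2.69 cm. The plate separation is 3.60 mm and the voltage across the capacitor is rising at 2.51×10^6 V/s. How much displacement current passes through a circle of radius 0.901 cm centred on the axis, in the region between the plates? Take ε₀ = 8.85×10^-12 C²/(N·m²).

With E = V/d, dE/dt = 6.972×10^8 V/(m·s) and πR² = 2.273×10^-3 m², giving I_d = ε₀ πR² dE/dt = 1.402×10^-5 A.
Through an area πr² the displacement current is I_d·(πr²/πR²) = I_d (r/R)² = 1.57×10^-6 A.

1.57×10^-6 A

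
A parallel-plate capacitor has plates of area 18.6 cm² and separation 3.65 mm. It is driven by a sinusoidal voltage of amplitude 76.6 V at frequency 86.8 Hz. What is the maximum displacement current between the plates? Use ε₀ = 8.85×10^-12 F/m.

1.88×10^-7 A

(dE/dt)_max = V₀ω/d = 1.145×10^7 V/(m·s); ω = 2πf = 545.4 rad/s.
I_d,max = ε₀ A (dE/dt)_max = (8.85×10^-12)(1.86×10^-3)(1.145×10^7) = 1.88×10^-7 A.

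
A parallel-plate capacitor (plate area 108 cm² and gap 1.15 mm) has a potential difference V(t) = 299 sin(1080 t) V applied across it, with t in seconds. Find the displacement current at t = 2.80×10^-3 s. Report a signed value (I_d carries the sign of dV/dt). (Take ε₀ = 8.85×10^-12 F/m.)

-2.67×10^-5 A

dE/dt = (V₀ω/d)·cos(ωt) with ωt = 3.024 rad: (299)(1080)(-0.9931)/(1.15×10^-3) = -2.789×10^8 V/(m·s).
I_d = ε₀ A dE/dt = (8.85×10^-12)(0.0108)(-2.789×10^8) = -2.67×10^-5 A.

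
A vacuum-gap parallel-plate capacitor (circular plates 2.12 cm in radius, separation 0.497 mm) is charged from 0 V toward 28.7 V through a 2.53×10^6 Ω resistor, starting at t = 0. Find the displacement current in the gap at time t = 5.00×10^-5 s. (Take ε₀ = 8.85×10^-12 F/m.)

With C = ε₀A/d = (8.85×10^-12)(1.412×10^-3)/(4.97×10^-4) = 2.514×10^-11 F, the time constant is τ = RC = 6.360×10^-5 s, so t/τ = 0.7862 and e^(−t/τ) = 0.4556.
I_d = I_cond = (V₀/R) e^(−t/τ) = (1.134×10^-5)(0.4556) = 5.17×10^-6 A.

5.17×10^-6 A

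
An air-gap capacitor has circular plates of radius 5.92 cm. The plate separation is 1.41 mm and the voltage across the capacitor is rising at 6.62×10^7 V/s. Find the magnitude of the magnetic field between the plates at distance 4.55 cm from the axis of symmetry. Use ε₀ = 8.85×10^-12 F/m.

I_d = C dV/dt with C = ε₀πR²/d = 6.911×10^-11 F, so I_d = (6.911×10^-11)(6.62×10^7) = 4.575×10^-3 A.
For r < R the Ampère–Maxwell law gives B(2πr) = μ₀ I_d (r²/R²), so B = μ₀ I_d r/(2πR²) = (4π×10^-7)(4.575×10^-3)(0.0455)/(2π·0.0592²) = 1.19×10^-8 T.

1.19×10^-8 T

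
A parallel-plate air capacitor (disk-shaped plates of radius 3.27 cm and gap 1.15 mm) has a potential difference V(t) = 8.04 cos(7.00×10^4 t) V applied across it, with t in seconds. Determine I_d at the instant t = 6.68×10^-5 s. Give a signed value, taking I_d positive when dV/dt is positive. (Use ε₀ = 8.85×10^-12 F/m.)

C = ε₀A/d = (8.85×10^-12)(3.359×10^-3)/(1.15×10^-3) = 2.585×10^-11 F. dV/dt = V₀ω·−sin(ωt); at ωt = 4.676 rad this factor is 0.9993.
I_d = C dV/dt = (2.585×10^-11)(8.04)(7.00×10^4)(0.9993) = 1.45×10^-5 A.

1.45×10^-5 A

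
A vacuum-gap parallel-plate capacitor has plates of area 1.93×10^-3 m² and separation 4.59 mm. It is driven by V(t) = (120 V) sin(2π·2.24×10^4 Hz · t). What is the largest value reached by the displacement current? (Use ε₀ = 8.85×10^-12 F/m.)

C = ε₀A/d = (8.85×10^-12)(1.93×10^-3)/(4.59×10^-3) = 3.721×10^-12 F; ω = 2πf = 1.407×10^5 rad/s.
I_d = C dV/dt, so |I_d|_max = C V₀ ω = (3.721×10^-12)(120)(1.407×10^5) = 6.28×10^-5 A.

6.28×10^-5 A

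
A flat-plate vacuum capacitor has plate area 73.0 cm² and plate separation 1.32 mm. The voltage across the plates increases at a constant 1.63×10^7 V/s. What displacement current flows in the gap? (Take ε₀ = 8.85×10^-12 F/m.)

The displacement current equals the charging current C dV/dt. With C = ε₀A/d = (8.85×10^-12)(7.30×10^-3)/(1.32×10^-3) = 4.894×10^-11 F, I_d = (4.894×10^-11)(1.63×10^7) = 7.98×10^-4 A.

7.98×10^-4 A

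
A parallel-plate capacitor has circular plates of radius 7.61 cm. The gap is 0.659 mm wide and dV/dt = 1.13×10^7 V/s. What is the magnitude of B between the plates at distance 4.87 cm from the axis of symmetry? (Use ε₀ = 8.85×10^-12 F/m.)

I_d = C dV/dt with C = ε₀πR²/d = 2.443×10^-10 F, so I_d = (2.443×10^-10)(1.13×10^7) = 2.761×10^-3 A.
For r < R the Ampère–Maxwell law gives B(2πr) = μ₀ I_d (r²/R²), so B = μ₀ I_d r/(2πR²) = (4π×10^-7)(2.761×10^-3)(0.0487)/(2π·0.0761²) = 4.64×10^-9 T.

4.64×10^-9 T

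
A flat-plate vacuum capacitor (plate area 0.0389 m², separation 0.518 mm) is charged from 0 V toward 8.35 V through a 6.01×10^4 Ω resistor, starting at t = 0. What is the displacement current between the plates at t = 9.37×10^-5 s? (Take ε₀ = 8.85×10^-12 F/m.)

1.33×10^-5 A

C = ε₀A/d = (8.85×10^-12)(0.0389)/(5.18×10^-4) = 6.646×10^-10 F, so τ = RC = 3.994×10^-5 s.
The conduction current is I(t) = (V₀/R) e^(−t/τ), and the displacement current between the plates equals it.
t/τ = 2.346; I_d = (8.35/6.01×10^4) · e^(−2.346) = (1.389×10^-4)(0.09575) = 1.33×10^-5 A.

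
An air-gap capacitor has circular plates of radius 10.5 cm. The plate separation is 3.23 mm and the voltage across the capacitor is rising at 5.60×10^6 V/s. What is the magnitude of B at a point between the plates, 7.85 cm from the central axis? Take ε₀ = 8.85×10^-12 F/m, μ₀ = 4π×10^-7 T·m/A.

7.57×10^-10 T

dE/dt = (dV/dt)/d = 1.734×10^9 V/(m·s); I_d = ε₀(πR²)(dE/dt) = (8.85×10^-12)(0.03464)(1.734×10^9) = 5.316×10^-4 A.
∮B·dl = μ₀ I_d,enc with I_d,enc = I_d r²/R² = 2.971×10^-4 A; so B = μ₀ I_d,enc/(2πr) = 7.57×10^-10 T.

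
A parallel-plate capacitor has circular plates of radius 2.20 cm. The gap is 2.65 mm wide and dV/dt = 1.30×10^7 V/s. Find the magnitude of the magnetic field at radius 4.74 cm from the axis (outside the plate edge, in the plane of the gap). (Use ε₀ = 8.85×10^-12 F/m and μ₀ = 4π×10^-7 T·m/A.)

With E = V/d, dE/dt = 4.906×10^9 V/(m·s) and πR² = 1.521×10^-3 m², giving I_d = ε₀ πR² dE/dt = 6.604×10^-5 A.
With r > R the enclosed displacement current is the full I_d; B = μ₀ I_d / (2πr) = 2.79×10^-10 T.

2.79×10^-10 T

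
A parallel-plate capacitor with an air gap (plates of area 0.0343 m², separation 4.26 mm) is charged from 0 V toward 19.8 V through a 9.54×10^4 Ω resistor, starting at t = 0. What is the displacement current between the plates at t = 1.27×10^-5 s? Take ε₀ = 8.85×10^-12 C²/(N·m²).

3.20×10^-5 A

With C = ε₀A/d = (8.85×10^-12)(0.0343)/(4.26×10^-3) = 7.126×10^-11 F, the time constant is τ = RC = 6.798×10^-6 s, so t/τ = 1.868 and e^(−t/τ) = 0.1544.
I_d = I_cond = (V₀/R) e^(−t/τ) = (2.075×10^-4)(0.1544) = 3.20×10^-5 A.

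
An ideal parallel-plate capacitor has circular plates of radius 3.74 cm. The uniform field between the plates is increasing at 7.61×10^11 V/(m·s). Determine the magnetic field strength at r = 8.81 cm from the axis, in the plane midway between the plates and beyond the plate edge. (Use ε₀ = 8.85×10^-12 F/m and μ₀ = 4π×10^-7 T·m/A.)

6.72×10^-8 T

Total displacement current: I_d = ε₀(πR²)(dE/dt) = (8.85×10^-12)(4.394×10^-3)(7.61×10^11) = 0.02959 A.
Outside the plates the loop encloses all of I_d, so B·2πr = μ₀ I_d and B = 6.72×10^-8 T.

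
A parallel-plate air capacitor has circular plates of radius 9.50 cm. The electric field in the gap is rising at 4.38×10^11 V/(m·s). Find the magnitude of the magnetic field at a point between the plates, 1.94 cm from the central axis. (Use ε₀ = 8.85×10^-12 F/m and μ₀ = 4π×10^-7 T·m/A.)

I_d = ε₀ dΦ_E/dt = ε₀ πR² (dE/dt) = (8.85×10^-12)(0.02835)(4.38×10^11) = 0.1099 A through the full plate area.
∮B·dl = μ₀ I_d,enc with I_d,enc = I_d r²/R² = 4.583×10^-3 A; so B = μ₀ I_d,enc/(2πr) = 4.72×10^-8 T.

4.72×10^-8 T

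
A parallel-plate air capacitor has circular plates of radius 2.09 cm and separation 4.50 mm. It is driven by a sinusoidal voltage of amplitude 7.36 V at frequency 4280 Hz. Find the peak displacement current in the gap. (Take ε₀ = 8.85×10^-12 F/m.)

The displacement current equals the conduction current C dV/dt, which peaks at C V₀ ω.
With C = ε₀A/d = (8.85×10^-12)(1.372×10^-3)/(4.50×10^-3) = 2.698×10^-12 F and ω = 2πf = 2.689×10^4 rad/s, I_d,max = (2.698×10^-12)(7.36)(2.689×10^4) = 5.34×10^-7 A.

5.34×10^-7 A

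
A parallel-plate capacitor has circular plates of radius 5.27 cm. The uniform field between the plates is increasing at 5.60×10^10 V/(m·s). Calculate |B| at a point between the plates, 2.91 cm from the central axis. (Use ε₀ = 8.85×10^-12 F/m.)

Total displacement current: I_d = ε₀(πR²)(dE/dt) = (8.85×10^-12)(8.725×10^-3)(5.60×10^10) = 4.324×10^-3 A.
For r < R the Ampère–Maxwell law gives B(2πr) = μ₀ I_d (r²/R²), so B = μ₀ I_d r/(2πR²) = (4π×10^-7)(4.324×10^-3)(0.0291)/(2π·0.0527²) = 9.06×10^-9 T.

9.06×10^-9 T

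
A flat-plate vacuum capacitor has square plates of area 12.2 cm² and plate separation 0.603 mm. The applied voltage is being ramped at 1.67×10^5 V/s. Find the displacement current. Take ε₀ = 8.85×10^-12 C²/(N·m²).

2.99×10^-6 A

The field between the plates is E = V/d, so dE/dt = (1.67×10^5)/(6.03×10^-4 m) = 2.769×10^8 V/(m·s).
I_d = ε₀ A (dE/dt) = (8.85×10^-12)(1.22×10^-3)(2.769×10^8) = 2.99×10^-6 A.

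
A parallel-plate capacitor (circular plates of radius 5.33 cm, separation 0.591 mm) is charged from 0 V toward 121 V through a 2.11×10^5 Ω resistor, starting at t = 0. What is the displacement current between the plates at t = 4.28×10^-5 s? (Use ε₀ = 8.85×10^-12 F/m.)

1.26×10^-4 A

With C = ε₀A/d = (8.85×10^-12)(8.925×10^-3)/(5.91×10^-4) = 1.336×10^-10 F, the time constant is τ = RC = 2.819×10^-5 s, so t/τ = 1.518 and e^(−t/τ) = 0.2191.
I_d = I_cond = (V₀/R) e^(−t/τ) = (5.735×10^-4)(0.2191) = 1.26×10^-4 A.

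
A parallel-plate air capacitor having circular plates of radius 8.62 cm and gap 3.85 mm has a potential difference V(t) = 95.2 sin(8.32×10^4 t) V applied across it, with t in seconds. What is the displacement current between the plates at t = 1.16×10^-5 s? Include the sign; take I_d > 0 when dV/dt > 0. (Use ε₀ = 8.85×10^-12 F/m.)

2.42×10^-4 A

dV/dt = (95.2)(8.32×10^4)·cos(0.96512) = 4.509×10^6 V/s.
I_d = C dV/dt with C = ε₀A/d = (8.85×10^-12)(0.02334)/(3.85×10^-3) = 5.365×10^-11 F, so I_d = (5.365×10^-11)(4.509×10^6) = 2.42×10^-4 A.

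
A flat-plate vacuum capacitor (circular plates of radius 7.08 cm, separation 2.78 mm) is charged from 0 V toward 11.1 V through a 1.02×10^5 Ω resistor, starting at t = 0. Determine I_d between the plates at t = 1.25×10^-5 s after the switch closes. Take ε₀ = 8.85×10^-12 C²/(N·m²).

With C = ε₀A/d = (8.85×10^-12)(0.01575)/(2.78×10^-3) = 5.014×10^-11 F, the time constant is τ = RC = 5.114×10^-6 s, so t/τ = 2.444 and e^(−t/τ) = 0.08681.
I_d = I_cond = (V₀/R) e^(−t/τ) = (1.088×10^-4)(0.08681) = 9.44×10^-6 A.

9.44×10^-6 A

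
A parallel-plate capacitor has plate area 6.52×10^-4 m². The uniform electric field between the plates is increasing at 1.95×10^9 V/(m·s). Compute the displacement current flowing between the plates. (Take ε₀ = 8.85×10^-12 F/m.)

I_d = ε₀ A (dE/dt) = (8.85×10^-12)(6.52×10^-4 m²)(1.95×10^9) = 1.13×10^-5 A.

1.13×10^-5 A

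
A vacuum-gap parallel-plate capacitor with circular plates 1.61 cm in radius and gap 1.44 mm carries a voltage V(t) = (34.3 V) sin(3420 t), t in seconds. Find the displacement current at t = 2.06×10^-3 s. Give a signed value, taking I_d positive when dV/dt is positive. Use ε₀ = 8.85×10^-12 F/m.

dE/dt = (V₀ω/d)·cos(ωt) with ωt = 7.0452 rad: (34.3)(3420)(0.7234)/(1.44×10^-3) = 5.893×10^7 V/(m·s).
I_d = ε₀ A dE/dt = (8.85×10^-12)(8.143×10^-4)(5.893×10^7) = 4.25×10^-7 A.

4.25×10^-7 A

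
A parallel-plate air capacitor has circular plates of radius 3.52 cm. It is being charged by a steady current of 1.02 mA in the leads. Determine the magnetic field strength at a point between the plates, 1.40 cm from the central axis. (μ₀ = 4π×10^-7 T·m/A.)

By continuity the displacement current in the gap matches the conduction current: I_d = 1.02×10^-3 A.
∮B·dl = μ₀ I_d,enc with I_d,enc = I_d r²/R² = 1.614×10^-4 A; so B = μ₀ I_d,enc/(2πr) = 2.31×10^-9 T.

2.31×10^-9 T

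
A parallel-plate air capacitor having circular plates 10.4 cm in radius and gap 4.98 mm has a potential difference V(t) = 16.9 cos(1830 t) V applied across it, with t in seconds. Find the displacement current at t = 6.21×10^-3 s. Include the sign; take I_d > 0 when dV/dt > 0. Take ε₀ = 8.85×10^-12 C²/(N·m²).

C = ε₀A/d = (8.85×10^-12)(0.03398)/(4.98×10^-3) = 6.039×10^-11 F. dV/dt = V₀ω·−sin(ωt); at ωt = 11.3643 rad this factor is 0.9328.
I_d = C dV/dt = (6.039×10^-11)(16.9)(1830)(0.9328) = 1.74×10^-6 A.

1.74×10^-6 A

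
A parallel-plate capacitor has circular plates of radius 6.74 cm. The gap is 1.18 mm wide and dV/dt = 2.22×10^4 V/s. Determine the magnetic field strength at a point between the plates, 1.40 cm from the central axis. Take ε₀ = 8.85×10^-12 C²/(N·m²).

I_d = C dV/dt with C = ε₀πR²/d = 1.070×10^-10 F, so I_d = (1.070×10^-10)(2.22×10^4) = 2.375×10^-6 A.
∮B·dl = μ₀ I_d,enc with I_d,enc = I_d r²/R² = 1.025×10^-7 A; so B = μ₀ I_d,enc/(2πr) = 1.46×10^-12 T.

1.46×10^-12 T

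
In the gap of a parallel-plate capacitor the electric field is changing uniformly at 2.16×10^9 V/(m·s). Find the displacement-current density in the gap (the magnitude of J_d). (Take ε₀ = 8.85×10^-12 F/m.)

The displacement-current density is ε₀ ∂E/∂t = (8.85×10^-12)(2.16×10^9) = 0.0191 A/m².

0.0191 A/m²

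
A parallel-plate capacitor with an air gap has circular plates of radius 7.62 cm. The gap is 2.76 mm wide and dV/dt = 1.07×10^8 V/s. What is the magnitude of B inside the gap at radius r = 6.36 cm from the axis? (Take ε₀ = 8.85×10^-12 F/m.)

With E = V/d, dE/dt = 3.877×10^10 V/(m·s) and πR² = 0.01824 m², giving I_d = ε₀ πR² dE/dt = 6.258×10^-3 A.
For r < R the Ampère–Maxwell law gives B(2πr) = μ₀ I_d (r²/R²), so B = μ₀ I_d r/(2πR²) = (4π×10^-7)(6.258×10^-3)(0.0636)/(2π·0.0762²) = 1.37×10^-8 T.

1.37×10^-8 T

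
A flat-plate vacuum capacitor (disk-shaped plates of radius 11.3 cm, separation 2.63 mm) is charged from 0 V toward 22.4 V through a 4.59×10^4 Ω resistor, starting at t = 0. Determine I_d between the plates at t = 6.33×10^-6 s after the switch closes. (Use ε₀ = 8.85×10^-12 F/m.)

1.76×10^-4 A

With C = ε₀A/d = (8.85×10^-12)(0.04011)/(2.63×10^-3) = 1.350×10^-10 F, the time constant is τ = RC = 6.196×10^-6 s, so t/τ = 1.022 and e^(−t/τ) = 0.3599.
I_d = I_cond = (V₀/R) e^(−t/τ) = (4.880×10^-4)(0.3599) = 1.76×10^-4 A.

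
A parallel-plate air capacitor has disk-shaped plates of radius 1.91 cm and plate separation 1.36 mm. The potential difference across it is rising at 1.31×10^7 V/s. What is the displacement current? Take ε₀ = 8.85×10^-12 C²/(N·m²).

9.77×10^-5 A

The field between the plates is E = V/d, so dE/dt = (1.31×10^7)/(1.36×10^-3 m) = 9.632×10^9 V/(m·s).
I_d = ε₀ A (dE/dt) = (8.85×10^-12)(1.146×10^-3)(9.632×10^9) = 9.77×10^-5 A.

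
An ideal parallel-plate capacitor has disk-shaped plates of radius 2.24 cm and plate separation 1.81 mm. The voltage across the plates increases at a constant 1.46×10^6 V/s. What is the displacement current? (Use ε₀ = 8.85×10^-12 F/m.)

C = ε₀A/d = (8.85×10^-12)(1.576×10^-3)/(1.81×10^-3) = 7.706×10^-12 F.
I_d = C dV/dt = (7.706×10^-12)(1.46×10^6) = 1.13×10^-5 A.

1.13×10^-5 A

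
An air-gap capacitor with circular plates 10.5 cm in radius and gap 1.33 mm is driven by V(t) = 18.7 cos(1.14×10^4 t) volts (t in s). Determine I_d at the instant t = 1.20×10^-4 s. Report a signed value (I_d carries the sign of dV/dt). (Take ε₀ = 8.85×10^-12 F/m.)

-4.81×10^-5 A

dE/dt = (V₀ω/d)·−sin(ωt) with ωt = 1.368 rad: (18.7)(1.14×10^4)(-0.9795)/(1.33×10^-3) = -1.570×10^8 V/(m·s).
I_d = ε₀ A dE/dt = (8.85×10^-12)(0.03464)(-1.570×10^8) = -4.81×10^-5 A.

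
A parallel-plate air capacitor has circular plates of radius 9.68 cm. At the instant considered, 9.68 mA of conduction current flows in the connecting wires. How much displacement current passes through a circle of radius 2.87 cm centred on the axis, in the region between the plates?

8.51×10^-4 A

By continuity the displacement current in the gap matches the conduction current: I_d = 9.68×10^-3 A.
The field is uniform, so I_d,enc = I_d (r/R)² = (9.68×10^-3)(2.87/9.68)² = 8.51×10^-4 A.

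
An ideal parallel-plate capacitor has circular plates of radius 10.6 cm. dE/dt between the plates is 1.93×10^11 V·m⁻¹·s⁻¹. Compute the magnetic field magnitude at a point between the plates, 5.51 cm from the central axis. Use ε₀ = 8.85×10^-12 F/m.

Total displacement current: I_d = ε₀(πR²)(dE/dt) = (8.85×10^-12)(0.03530)(1.93×10^11) = 0.06029 A.
An Ampèrian loop of radius r encloses a fraction (r/R)² of I_d. Then B·2πr = μ₀ I_d (r/R)², giving B = μ₀ I_d r/(2πR²) = 5.91×10^-8 T.

5.91×10^-8 T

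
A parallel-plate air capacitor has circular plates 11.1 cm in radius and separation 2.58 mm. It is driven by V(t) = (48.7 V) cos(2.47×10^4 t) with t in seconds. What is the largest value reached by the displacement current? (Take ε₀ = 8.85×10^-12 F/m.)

The displacement current equals the conduction current C dV/dt, which peaks at C V₀ ω.
With C = ε₀A/d = (8.85×10^-12)(0.03871)/(2.58×10^-3) = 1.328×10^-10 F and ω = 2.47×10^4 rad/s, I_d,max = (1.328×10^-10)(48.7)(2.47×10^4) = 1.60×10^-4 A.

1.60×10^-4 A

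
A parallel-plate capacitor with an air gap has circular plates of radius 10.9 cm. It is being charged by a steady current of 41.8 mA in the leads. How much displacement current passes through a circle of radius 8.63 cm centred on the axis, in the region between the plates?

0.0262 A

Between the plates the displacement current equals the wire current: I_d = 41.8 mA = 0.0418 A.
The field is uniform, so I_d,enc = I_d (r/R)² = (0.0418)(8.63/10.9)² = 0.0262 A.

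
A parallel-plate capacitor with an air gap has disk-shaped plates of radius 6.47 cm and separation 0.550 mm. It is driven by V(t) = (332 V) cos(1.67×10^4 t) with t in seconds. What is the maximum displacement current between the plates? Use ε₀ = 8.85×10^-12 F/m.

1.17×10^-3 A

(dE/dt)_max = V₀ω/d = 1.008×10^10 V/(m·s); ω = 1.67×10^4 rad/s.
I_d,max = ε₀ A (dE/dt)_max = (8.85×10^-12)(0.01315)(1.008×10^10) = 1.17×10^-3 A.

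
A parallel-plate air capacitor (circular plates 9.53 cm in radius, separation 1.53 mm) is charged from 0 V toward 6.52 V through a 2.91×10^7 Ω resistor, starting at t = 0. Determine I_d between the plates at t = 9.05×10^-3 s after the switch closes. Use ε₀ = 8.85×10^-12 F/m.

3.40×10^-8 A

C = ε₀A/d = (8.85×10^-12)(0.02853)/(1.53×10^-3) = 1.650×10^-10 F and τ = RC = 4.802×10^-3 s. I_d in the gap equals the RC charging current.
I_d(t) = (V₀/R) e^(−t/τ) = 2.241×10^-7 · e^(−1.885) = 3.40×10^-8 A.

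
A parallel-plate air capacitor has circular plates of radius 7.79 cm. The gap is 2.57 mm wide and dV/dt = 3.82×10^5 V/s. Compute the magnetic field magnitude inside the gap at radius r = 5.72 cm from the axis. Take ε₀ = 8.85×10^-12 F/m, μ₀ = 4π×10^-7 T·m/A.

dE/dt = (dV/dt)/d = 1.486×10^8 V/(m·s); I_d = ε₀(πR²)(dE/dt) = (8.85×10^-12)(0.01906)(1.486×10^8) = 2.507×10^-5 A.
For r < R the Ampère–Maxwell law gives B(2πr) = μ₀ I_d (r²/R²), so B = μ₀ I_d r/(2πR²) = (4π×10^-7)(2.507×10^-5)(0.0572)/(2π·0.0779²) = 4.73×10^-11 T.

4.73×10^-11 T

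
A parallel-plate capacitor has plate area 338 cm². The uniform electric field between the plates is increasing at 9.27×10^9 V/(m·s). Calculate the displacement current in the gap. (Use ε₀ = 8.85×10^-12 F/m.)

With a uniform field, Φ_E = EA, so I_d = ε₀ A dE/dt = 2.77×10^-3 A.

2.77×10^-3 A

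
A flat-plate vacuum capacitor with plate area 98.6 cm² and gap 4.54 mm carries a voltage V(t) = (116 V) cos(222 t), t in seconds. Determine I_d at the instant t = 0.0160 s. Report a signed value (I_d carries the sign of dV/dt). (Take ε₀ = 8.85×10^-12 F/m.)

1.97×10^-7 A

dV/dt = (116)(222)·−sin(3.552) = 1.027×10^4 V/s.
I_d = C dV/dt with C = ε₀A/d = (8.85×10^-12)(9.86×10^-3)/(4.54×10^-3) = 1.922×10^-11 F, so I_d = (1.922×10^-11)(1.027×10^4) = 1.97×10^-7 A.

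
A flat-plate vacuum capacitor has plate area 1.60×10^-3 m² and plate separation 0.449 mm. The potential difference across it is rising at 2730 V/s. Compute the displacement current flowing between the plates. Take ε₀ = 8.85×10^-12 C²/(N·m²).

8.61×10^-8 A

C = ε₀A/d = (8.85×10^-12)(1.60×10^-3)/(4.49×10^-4) = 3.154×10^-11 F.
I_d = C dV/dt = (3.154×10^-11)(2730) = 8.61×10^-8 A.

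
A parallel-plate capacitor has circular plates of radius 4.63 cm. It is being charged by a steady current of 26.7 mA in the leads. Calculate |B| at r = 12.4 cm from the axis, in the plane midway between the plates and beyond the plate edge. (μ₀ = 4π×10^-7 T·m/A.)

4.31×10^-8 T

Between the plates the displacement current equals the wire current: I_d = 26.7 mA = 0.0267 A.
For r ≥ R the full I_d is enclosed: B = μ₀ I_d/(2πr) = (4π×10^-7)(0.0267)/(2π·0.124) = 4.31×10^-8 T.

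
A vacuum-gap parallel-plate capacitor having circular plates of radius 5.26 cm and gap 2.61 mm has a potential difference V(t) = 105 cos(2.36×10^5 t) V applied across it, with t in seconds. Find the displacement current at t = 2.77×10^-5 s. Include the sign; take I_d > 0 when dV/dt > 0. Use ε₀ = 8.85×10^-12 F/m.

-1.84×10^-4 A

dE/dt = (V₀ω/d)·−sin(ωt) with ωt = 6.5372 rad: (105)(2.36×10^5)(-0.2513)/(2.61×10^-3) = -2.386×10^9 V/(m·s).
I_d = ε₀ A dE/dt = (8.85×10^-12)(8.692×10^-3)(-2.386×10^9) = -1.84×10^-4 A.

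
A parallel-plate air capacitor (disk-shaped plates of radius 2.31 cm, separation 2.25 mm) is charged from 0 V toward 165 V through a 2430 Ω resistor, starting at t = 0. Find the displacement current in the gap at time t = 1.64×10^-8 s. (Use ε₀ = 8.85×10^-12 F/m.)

0.0244 A

With C = ε₀A/d = (8.85×10^-12)(1.676×10^-3)/(2.25×10^-3) = 6.592×10^-12 F, the time constant is τ = RC = 1.602×10^-8 s, so t/τ = 1.024 and e^(−t/τ) = 0.3592.
I_d = I_cond = (V₀/R) e^(−t/τ) = (0.06790)(0.3592) = 0.0244 A.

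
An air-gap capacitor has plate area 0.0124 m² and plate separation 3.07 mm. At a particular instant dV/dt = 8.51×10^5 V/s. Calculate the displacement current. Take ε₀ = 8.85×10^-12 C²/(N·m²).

The displacement current equals the charging current C dV/dt. With C = ε₀A/d = (8.85×10^-12)(0.0124)/(3.07×10^-3) = 3.575×10^-11 F, I_d = (3.575×10^-11)(8.51×10^5) = 3.04×10^-5 A.

3.04×10^-5 A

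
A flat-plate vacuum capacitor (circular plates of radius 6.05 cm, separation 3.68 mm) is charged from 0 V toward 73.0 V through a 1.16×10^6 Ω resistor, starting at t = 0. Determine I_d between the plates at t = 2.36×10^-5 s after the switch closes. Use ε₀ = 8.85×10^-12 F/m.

3.02×10^-5 A

With C = ε₀A/d = (8.85×10^-12)(0.01150)/(3.68×10^-3) = 2.766×10^-11 F, the time constant is τ = RC = 3.209×10^-5 s, so t/τ = 0.7354 and e^(−t/τ) = 0.4793.
I_d = I_cond = (V₀/R) e^(−t/τ) = (6.293×10^-5)(0.4793) = 3.02×10^-5 A.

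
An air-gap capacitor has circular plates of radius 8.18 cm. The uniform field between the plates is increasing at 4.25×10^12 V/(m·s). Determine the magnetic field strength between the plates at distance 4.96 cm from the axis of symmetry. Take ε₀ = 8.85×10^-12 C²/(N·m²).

1.17×10^-6 T

Through the whole plate area (πR² = 0.02102 m²), I_d = ε₀ πR² dE/dt = 0.7906 A.
∮B·dl = μ₀ I_d,enc with I_d,enc = I_d r²/R² = 0.2907 A; so B = μ₀ I_d,enc/(2πr) = 1.17×10^-6 T.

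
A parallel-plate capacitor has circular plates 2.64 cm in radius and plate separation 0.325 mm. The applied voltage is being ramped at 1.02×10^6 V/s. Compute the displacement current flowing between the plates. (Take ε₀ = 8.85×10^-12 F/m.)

The displacement current equals the charging current C dV/dt. With C = ε₀A/d = (8.85×10^-12)(2.190×10^-3)/(3.25×10^-4) = 5.964×10^-11 F, I_d = (5.964×10^-11)(1.02×10^6) = 6.08×10^-5 A.

6.08×10^-5 A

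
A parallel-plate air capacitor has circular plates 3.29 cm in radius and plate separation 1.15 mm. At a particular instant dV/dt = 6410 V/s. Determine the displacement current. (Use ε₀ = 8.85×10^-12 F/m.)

E = V/d so dE/dt = (dV/dt)/d = 5.574×10^6 V/(m·s), and I_d = ε₀ A dE/dt = (8.85×10^-12)(3.400×10^-3)(5.574×10^6) = 1.68×10^-7 A.

1.68×10^-7 A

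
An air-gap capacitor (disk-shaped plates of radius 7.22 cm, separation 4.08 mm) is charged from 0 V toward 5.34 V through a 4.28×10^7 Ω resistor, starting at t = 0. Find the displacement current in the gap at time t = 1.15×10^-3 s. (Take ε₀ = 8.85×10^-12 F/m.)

C = ε₀A/d = (8.85×10^-12)(0.01638)/(4.08×10^-3) = 3.553×10^-11 F, so τ = RC = 1.521×10^-3 s.
The conduction current is I(t) = (V₀/R) e^(−t/τ), and the displacement current between the plates equals it.
t/τ = 0.7561; I_d = (5.34/4.28×10^7) · e^(−0.7561) = (1.248×10^-7)(0.4695) = 5.86×10^-8 A.

5.86×10^-8 A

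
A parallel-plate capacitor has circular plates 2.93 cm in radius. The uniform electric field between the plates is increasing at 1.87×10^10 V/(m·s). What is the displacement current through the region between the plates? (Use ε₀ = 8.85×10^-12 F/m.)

4.46×10^-4 A

With a uniform field, Φ_E = EA, so I_d = ε₀ A dE/dt = 4.46×10^-4 A.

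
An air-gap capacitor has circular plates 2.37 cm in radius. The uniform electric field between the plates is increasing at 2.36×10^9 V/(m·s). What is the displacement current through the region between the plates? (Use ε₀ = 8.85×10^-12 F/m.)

3.69×10^-5 A

I_d = ε₀ A (dE/dt) = (8.85×10^-12)(1.765×10^-3 m²)(2.36×10^9) = 3.69×10^-5 A.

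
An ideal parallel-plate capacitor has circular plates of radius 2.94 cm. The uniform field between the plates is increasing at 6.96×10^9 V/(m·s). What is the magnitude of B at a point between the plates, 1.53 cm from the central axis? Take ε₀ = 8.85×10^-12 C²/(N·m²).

I_d = ε₀ dΦ_E/dt = ε₀ πR² (dE/dt) = (8.85×10^-12)(2.715×10^-3)(6.96×10^9) = 1.672×10^-4 A through the full plate area.
An Ampèrian loop of radius r encloses a fraction (r/R)² of I_d. Then B·2πr = μ₀ I_d (r/R)², giving B = μ₀ I_d r/(2πR²) = 5.92×10^-10 T.

5.92×10^-10 T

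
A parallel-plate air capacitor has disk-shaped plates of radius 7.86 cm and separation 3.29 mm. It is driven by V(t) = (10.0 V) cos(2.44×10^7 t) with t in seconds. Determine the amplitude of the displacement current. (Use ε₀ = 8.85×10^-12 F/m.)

0.0127 A

(dE/dt)_max = V₀ω/d = 7.416×10^10 V/(m·s); ω = 2.44×10^7 rad/s.
I_d,max = ε₀ A (dE/dt)_max = (8.85×10^-12)(0.01941)(7.416×10^10) = 0.0127 A.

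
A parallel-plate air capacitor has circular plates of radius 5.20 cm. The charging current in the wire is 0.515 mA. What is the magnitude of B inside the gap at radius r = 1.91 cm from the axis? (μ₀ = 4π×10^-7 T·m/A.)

7.28×10^-10 T

Between the plates the displacement current equals the wire current: I_d = 0.515 mA = 5.15×10^-4 A.
An Ampèrian loop of radius r encloses a fraction (r/R)² of I_d. Then B·2πr = μ₀ I_d (r/R)², giving B = μ₀ I_d r/(2πR²) = 7.28×10^-10 T.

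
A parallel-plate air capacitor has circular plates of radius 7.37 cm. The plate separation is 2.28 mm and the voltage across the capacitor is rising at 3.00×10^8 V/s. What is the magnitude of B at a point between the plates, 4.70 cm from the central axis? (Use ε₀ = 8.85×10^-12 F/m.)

dE/dt = (dV/dt)/d = 1.316×10^11 V/(m·s); I_d = ε₀(πR²)(dE/dt) = (8.85×10^-12)(0.01706)(1.316×10^11) = 0.01987 A.
∮B·dl = μ₀ I_d,enc with I_d,enc = I_d r²/R² = 8.081×10^-3 A; so B = μ₀ I_d,enc/(2πr) = 3.44×10^-8 T.

3.44×10^-8 T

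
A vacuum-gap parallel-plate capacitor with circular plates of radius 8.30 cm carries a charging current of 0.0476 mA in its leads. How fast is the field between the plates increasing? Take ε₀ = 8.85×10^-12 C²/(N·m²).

Charge continuity gives I_d = I = 4.76×10^-5 A between the plates.
Then dE/dt = I_d/(ε₀A) = 2.49×10^8 V/(m·s).

2.49×10^8 V/(m·s)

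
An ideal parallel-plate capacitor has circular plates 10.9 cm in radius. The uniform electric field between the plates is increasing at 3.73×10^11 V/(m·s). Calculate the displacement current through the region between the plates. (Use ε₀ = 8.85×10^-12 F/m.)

0.123 A

With a uniform field, Φ_E = EA, so I_d = ε₀ A dE/dt = 0.123 A.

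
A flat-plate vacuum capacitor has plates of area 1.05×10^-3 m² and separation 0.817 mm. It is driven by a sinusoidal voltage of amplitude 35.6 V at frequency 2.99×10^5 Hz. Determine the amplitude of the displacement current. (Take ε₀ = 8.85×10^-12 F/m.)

C = ε₀A/d = (8.85×10^-12)(1.05×10^-3)/(8.17×10^-4) = 1.137×10^-11 F; ω = 2πf = 1.879×10^6 rad/s.
I_d = C dV/dt, so |I_d|_max = C V₀ ω = (1.137×10^-11)(35.6)(1.879×10^6) = 7.61×10^-4 A.

7.61×10^-4 A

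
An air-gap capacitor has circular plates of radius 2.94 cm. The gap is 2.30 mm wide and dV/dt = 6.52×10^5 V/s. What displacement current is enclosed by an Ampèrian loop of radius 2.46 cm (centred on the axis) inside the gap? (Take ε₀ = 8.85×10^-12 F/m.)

I_d = C dV/dt with C = ε₀πR²/d = 1.045×10^-11 F, so I_d = (1.045×10^-11)(6.52×10^5) = 6.813×10^-6 A.
Since J_d is uniform, the enclosed fraction is (r/R)² = 0.7001, giving I_d,enc = 4.77×10^-6 A.

4.77×10^-6 A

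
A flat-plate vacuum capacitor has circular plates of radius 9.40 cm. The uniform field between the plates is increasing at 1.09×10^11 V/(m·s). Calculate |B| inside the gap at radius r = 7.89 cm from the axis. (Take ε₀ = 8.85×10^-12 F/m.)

4.78×10^-8 T

Total displacement current: I_d = ε₀(πR²)(dE/dt) = (8.85×10^-12)(0.02776)(1.09×10^11) = 0.02678 A.
An Ampèrian loop of radius r encloses a fraction (r/R)² of I_d. Then B·2πr = μ₀ I_d (r/R)², giving B = μ₀ I_d r/(2πR²) = 4.78×10^-8 T.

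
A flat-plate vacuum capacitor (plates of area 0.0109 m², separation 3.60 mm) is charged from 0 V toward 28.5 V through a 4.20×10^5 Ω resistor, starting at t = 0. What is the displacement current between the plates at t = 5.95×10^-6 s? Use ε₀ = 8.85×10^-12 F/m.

4.00×10^-5 A

With C = ε₀A/d = (8.85×10^-12)(0.0109)/(3.60×10^-3) = 2.680×10^-11 F, the time constant is τ = RC = 1.126×10^-5 s, so t/τ = 0.5284 and e^(−t/τ) = 0.5895.
I_d = I_cond = (V₀/R) e^(−t/τ) = (6.786×10^-5)(0.5895) = 4.00×10^-5 A.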